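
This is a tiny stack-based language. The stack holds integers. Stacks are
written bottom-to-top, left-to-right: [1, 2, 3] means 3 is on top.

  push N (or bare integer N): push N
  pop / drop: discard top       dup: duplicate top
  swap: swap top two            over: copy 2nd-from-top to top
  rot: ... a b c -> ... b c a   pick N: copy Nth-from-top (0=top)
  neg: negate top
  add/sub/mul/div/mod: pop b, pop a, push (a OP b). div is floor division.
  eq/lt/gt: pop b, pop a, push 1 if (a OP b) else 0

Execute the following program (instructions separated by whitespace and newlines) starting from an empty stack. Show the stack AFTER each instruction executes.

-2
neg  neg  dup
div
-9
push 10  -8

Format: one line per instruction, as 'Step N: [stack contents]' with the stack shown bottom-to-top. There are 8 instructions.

Step 1: [-2]
Step 2: [2]
Step 3: [-2]
Step 4: [-2, -2]
Step 5: [1]
Step 6: [1, -9]
Step 7: [1, -9, 10]
Step 8: [1, -9, 10, -8]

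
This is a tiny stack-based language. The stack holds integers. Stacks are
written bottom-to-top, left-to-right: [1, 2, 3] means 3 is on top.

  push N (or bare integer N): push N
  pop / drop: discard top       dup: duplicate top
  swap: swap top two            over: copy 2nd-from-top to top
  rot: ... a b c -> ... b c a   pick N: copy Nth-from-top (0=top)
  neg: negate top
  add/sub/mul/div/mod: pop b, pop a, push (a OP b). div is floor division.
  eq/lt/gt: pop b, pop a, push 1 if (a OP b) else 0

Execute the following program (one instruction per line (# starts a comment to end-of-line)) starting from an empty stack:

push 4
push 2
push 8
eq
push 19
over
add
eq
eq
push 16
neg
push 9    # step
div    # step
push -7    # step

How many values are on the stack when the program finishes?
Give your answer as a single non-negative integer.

Answer: 3

Derivation:
After 'push 4': stack = [4] (depth 1)
After 'push 2': stack = [4, 2] (depth 2)
After 'push 8': stack = [4, 2, 8] (depth 3)
After 'eq': stack = [4, 0] (depth 2)
After 'push 19': stack = [4, 0, 19] (depth 3)
After 'over': stack = [4, 0, 19, 0] (depth 4)
After 'add': stack = [4, 0, 19] (depth 3)
After 'eq': stack = [4, 0] (depth 2)
After 'eq': stack = [0] (depth 1)
After 'push 16': stack = [0, 16] (depth 2)
After 'neg': stack = [0, -16] (depth 2)
After 'push 9': stack = [0, -16, 9] (depth 3)
After 'div': stack = [0, -2] (depth 2)
After 'push -7': stack = [0, -2, -7] (depth 3)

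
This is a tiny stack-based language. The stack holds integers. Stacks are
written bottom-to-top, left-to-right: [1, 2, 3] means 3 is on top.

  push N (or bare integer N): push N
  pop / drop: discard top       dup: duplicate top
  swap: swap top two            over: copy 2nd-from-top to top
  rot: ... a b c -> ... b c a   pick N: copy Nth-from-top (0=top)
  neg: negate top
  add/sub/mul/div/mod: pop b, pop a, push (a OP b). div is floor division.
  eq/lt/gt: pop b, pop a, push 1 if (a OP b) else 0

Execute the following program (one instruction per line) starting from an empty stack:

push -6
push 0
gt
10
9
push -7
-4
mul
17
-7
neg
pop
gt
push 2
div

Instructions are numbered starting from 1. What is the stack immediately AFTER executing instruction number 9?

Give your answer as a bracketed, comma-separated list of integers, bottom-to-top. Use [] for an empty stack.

Step 1 ('push -6'): [-6]
Step 2 ('push 0'): [-6, 0]
Step 3 ('gt'): [0]
Step 4 ('10'): [0, 10]
Step 5 ('9'): [0, 10, 9]
Step 6 ('push -7'): [0, 10, 9, -7]
Step 7 ('-4'): [0, 10, 9, -7, -4]
Step 8 ('mul'): [0, 10, 9, 28]
Step 9 ('17'): [0, 10, 9, 28, 17]

Answer: [0, 10, 9, 28, 17]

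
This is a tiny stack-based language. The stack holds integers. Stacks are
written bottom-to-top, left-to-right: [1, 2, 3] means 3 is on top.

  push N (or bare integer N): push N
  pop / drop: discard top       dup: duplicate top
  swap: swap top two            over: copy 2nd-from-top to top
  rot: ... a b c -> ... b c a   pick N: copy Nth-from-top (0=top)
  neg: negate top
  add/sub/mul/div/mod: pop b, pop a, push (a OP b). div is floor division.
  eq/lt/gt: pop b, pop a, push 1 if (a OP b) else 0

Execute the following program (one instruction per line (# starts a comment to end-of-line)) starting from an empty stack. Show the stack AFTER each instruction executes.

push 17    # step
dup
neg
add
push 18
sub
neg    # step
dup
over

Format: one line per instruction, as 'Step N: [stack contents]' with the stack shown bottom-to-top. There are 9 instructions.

Step 1: [17]
Step 2: [17, 17]
Step 3: [17, -17]
Step 4: [0]
Step 5: [0, 18]
Step 6: [-18]
Step 7: [18]
Step 8: [18, 18]
Step 9: [18, 18, 18]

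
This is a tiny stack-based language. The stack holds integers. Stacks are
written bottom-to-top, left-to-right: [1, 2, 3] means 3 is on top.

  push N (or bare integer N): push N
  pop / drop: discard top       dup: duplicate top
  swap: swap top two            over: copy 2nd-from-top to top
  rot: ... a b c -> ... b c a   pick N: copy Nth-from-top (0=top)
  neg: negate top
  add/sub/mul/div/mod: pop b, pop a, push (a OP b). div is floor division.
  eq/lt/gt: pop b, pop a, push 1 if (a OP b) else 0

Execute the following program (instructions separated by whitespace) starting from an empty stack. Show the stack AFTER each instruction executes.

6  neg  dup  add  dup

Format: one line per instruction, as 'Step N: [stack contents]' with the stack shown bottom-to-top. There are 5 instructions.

Step 1: [6]
Step 2: [-6]
Step 3: [-6, -6]
Step 4: [-12]
Step 5: [-12, -12]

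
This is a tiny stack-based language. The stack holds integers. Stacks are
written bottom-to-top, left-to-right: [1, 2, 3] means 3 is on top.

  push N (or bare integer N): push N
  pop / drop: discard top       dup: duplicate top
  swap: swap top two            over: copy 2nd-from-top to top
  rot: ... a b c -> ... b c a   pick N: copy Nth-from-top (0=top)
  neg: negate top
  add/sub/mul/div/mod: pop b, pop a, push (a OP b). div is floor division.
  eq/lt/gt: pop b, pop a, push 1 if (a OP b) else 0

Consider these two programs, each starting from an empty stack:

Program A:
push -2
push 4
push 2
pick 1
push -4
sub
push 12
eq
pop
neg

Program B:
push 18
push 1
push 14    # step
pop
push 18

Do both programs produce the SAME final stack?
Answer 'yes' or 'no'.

Program A trace:
  After 'push -2': [-2]
  After 'push 4': [-2, 4]
  After 'push 2': [-2, 4, 2]
  After 'pick 1': [-2, 4, 2, 4]
  After 'push -4': [-2, 4, 2, 4, -4]
  After 'sub': [-2, 4, 2, 8]
  After 'push 12': [-2, 4, 2, 8, 12]
  After 'eq': [-2, 4, 2, 0]
  After 'pop': [-2, 4, 2]
  After 'neg': [-2, 4, -2]
Program A final stack: [-2, 4, -2]

Program B trace:
  After 'push 18': [18]
  After 'push 1': [18, 1]
  After 'push 14': [18, 1, 14]
  After 'pop': [18, 1]
  After 'push 18': [18, 1, 18]
Program B final stack: [18, 1, 18]
Same: no

Answer: no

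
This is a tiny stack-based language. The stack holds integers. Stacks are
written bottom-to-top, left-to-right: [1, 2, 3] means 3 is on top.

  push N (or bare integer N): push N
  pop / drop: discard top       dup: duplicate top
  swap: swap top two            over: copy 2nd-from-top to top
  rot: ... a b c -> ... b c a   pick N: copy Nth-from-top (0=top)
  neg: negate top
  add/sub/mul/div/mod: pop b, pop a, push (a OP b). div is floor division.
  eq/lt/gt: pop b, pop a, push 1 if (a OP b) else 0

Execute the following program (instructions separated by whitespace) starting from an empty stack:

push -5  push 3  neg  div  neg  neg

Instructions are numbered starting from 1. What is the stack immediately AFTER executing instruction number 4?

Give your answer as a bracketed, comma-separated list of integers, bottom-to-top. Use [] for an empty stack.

Answer: [1]

Derivation:
Step 1 ('push -5'): [-5]
Step 2 ('push 3'): [-5, 3]
Step 3 ('neg'): [-5, -3]
Step 4 ('div'): [1]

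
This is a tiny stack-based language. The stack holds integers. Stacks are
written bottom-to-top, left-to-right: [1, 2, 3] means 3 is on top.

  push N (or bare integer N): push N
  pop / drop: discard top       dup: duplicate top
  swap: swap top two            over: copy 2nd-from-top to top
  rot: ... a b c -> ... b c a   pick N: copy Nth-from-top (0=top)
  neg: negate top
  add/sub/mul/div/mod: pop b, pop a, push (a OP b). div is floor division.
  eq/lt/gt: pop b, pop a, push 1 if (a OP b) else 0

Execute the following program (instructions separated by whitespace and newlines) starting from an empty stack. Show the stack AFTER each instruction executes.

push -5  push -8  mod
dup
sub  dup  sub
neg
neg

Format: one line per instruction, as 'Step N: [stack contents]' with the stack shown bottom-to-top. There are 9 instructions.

Step 1: [-5]
Step 2: [-5, -8]
Step 3: [-5]
Step 4: [-5, -5]
Step 5: [0]
Step 6: [0, 0]
Step 7: [0]
Step 8: [0]
Step 9: [0]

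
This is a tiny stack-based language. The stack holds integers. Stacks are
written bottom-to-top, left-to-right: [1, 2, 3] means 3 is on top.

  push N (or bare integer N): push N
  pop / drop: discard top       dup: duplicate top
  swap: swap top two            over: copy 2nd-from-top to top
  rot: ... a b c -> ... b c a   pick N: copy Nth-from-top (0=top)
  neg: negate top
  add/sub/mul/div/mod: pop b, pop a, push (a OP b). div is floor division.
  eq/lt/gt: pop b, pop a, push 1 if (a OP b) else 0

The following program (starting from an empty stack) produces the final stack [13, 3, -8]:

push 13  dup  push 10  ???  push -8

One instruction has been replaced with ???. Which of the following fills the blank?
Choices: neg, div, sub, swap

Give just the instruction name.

Stack before ???: [13, 13, 10]
Stack after ???:  [13, 3]
Checking each choice:
  neg: produces [13, 13, -10, -8]
  div: produces [13, 1, -8]
  sub: MATCH
  swap: produces [13, 10, 13, -8]


Answer: sub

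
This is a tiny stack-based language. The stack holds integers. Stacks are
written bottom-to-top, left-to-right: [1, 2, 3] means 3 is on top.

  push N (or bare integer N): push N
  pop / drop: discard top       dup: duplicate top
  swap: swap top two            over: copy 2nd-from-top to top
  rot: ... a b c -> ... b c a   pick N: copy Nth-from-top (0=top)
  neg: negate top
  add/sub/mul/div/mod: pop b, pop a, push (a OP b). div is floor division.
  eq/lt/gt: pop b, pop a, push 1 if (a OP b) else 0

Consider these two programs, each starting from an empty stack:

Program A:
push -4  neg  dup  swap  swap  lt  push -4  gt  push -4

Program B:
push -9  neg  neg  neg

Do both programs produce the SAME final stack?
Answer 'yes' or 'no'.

Answer: no

Derivation:
Program A trace:
  After 'push -4': [-4]
  After 'neg': [4]
  After 'dup': [4, 4]
  After 'swap': [4, 4]
  After 'swap': [4, 4]
  After 'lt': [0]
  After 'push -4': [0, -4]
  After 'gt': [1]
  After 'push -4': [1, -4]
Program A final stack: [1, -4]

Program B trace:
  After 'push -9': [-9]
  After 'neg': [9]
  After 'neg': [-9]
  After 'neg': [9]
Program B final stack: [9]
Same: no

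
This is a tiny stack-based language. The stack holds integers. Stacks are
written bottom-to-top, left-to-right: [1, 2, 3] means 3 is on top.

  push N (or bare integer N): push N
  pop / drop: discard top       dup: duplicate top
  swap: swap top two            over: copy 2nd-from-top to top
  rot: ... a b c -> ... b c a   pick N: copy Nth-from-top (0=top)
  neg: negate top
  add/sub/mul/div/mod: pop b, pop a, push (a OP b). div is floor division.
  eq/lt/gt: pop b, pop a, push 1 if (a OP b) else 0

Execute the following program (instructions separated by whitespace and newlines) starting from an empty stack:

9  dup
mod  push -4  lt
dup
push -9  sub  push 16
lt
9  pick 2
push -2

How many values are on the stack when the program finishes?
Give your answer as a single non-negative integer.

Answer: 5

Derivation:
After 'push 9': stack = [9] (depth 1)
After 'dup': stack = [9, 9] (depth 2)
After 'mod': stack = [0] (depth 1)
After 'push -4': stack = [0, -4] (depth 2)
After 'lt': stack = [0] (depth 1)
After 'dup': stack = [0, 0] (depth 2)
After 'push -9': stack = [0, 0, -9] (depth 3)
After 'sub': stack = [0, 9] (depth 2)
After 'push 16': stack = [0, 9, 16] (depth 3)
After 'lt': stack = [0, 1] (depth 2)
After 'push 9': stack = [0, 1, 9] (depth 3)
After 'pick 2': stack = [0, 1, 9, 0] (depth 4)
After 'push -2': stack = [0, 1, 9, 0, -2] (depth 5)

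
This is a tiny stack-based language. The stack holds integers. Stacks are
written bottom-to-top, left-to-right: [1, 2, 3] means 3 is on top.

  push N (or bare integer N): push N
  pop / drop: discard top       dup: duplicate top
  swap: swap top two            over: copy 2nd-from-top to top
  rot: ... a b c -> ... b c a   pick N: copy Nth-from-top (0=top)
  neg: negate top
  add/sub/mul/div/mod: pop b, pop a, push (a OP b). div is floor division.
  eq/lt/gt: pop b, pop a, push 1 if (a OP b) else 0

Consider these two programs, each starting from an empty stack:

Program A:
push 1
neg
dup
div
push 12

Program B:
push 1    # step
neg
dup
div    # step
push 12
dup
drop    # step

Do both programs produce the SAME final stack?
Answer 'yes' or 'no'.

Answer: yes

Derivation:
Program A trace:
  After 'push 1': [1]
  After 'neg': [-1]
  After 'dup': [-1, -1]
  After 'div': [1]
  After 'push 12': [1, 12]
Program A final stack: [1, 12]

Program B trace:
  After 'push 1': [1]
  After 'neg': [-1]
  After 'dup': [-1, -1]
  After 'div': [1]
  After 'push 12': [1, 12]
  After 'dup': [1, 12, 12]
  After 'drop': [1, 12]
Program B final stack: [1, 12]
Same: yes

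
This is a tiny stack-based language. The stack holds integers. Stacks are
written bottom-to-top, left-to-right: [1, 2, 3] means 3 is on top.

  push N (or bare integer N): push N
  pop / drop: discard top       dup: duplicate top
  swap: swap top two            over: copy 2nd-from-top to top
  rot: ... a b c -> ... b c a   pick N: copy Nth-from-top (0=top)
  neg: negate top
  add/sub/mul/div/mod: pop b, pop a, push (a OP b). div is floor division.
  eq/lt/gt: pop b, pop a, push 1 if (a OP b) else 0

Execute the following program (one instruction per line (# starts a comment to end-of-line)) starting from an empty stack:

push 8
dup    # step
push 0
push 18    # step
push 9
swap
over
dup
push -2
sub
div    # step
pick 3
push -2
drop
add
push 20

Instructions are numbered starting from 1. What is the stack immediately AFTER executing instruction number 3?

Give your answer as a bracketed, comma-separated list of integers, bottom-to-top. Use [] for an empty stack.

Answer: [8, 8, 0]

Derivation:
Step 1 ('push 8'): [8]
Step 2 ('dup'): [8, 8]
Step 3 ('push 0'): [8, 8, 0]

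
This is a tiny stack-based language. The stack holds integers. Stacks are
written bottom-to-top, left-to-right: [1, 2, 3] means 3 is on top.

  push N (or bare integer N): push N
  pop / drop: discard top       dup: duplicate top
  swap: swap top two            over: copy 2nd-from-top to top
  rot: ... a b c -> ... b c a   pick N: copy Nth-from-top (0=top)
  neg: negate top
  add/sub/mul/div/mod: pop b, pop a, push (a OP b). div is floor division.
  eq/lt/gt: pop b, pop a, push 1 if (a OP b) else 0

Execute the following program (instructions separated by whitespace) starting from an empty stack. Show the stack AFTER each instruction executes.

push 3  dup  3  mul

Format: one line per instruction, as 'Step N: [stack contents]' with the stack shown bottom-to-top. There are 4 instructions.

Step 1: [3]
Step 2: [3, 3]
Step 3: [3, 3, 3]
Step 4: [3, 9]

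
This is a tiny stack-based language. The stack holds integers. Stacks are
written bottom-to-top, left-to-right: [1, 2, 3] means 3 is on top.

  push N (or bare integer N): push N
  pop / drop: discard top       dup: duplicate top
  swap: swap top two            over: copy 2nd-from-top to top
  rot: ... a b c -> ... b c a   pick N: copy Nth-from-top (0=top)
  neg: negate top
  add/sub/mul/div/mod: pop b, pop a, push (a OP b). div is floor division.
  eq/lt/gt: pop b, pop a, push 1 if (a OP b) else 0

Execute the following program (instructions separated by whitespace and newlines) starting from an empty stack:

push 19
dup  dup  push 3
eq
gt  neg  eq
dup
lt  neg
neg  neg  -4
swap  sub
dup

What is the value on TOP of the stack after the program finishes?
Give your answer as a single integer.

Answer: -4

Derivation:
After 'push 19': [19]
After 'dup': [19, 19]
After 'dup': [19, 19, 19]
After 'push 3': [19, 19, 19, 3]
After 'eq': [19, 19, 0]
After 'gt': [19, 1]
After 'neg': [19, -1]
After 'eq': [0]
After 'dup': [0, 0]
After 'lt': [0]
After 'neg': [0]
After 'neg': [0]
After 'neg': [0]
After 'push -4': [0, -4]
After 'swap': [-4, 0]
After 'sub': [-4]
After 'dup': [-4, -4]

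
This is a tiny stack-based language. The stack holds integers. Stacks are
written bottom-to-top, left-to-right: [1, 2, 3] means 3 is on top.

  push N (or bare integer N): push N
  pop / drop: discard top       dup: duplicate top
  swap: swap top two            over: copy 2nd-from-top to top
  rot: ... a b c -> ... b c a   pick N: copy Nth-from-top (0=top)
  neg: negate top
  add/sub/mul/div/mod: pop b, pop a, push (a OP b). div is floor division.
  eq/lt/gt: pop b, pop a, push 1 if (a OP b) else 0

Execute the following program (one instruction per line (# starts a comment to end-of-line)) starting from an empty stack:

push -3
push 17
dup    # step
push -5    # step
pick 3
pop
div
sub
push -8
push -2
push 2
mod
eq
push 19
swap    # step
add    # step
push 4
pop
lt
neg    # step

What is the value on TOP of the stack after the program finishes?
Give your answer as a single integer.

Answer: 0

Derivation:
After 'push -3': [-3]
After 'push 17': [-3, 17]
After 'dup': [-3, 17, 17]
After 'push -5': [-3, 17, 17, -5]
After 'pick 3': [-3, 17, 17, -5, -3]
After 'pop': [-3, 17, 17, -5]
After 'div': [-3, 17, -4]
After 'sub': [-3, 21]
After 'push -8': [-3, 21, -8]
After 'push -2': [-3, 21, -8, -2]
After 'push 2': [-3, 21, -8, -2, 2]
After 'mod': [-3, 21, -8, 0]
After 'eq': [-3, 21, 0]
After 'push 19': [-3, 21, 0, 19]
After 'swap': [-3, 21, 19, 0]
After 'add': [-3, 21, 19]
After 'push 4': [-3, 21, 19, 4]
After 'pop': [-3, 21, 19]
After 'lt': [-3, 0]
After 'neg': [-3, 0]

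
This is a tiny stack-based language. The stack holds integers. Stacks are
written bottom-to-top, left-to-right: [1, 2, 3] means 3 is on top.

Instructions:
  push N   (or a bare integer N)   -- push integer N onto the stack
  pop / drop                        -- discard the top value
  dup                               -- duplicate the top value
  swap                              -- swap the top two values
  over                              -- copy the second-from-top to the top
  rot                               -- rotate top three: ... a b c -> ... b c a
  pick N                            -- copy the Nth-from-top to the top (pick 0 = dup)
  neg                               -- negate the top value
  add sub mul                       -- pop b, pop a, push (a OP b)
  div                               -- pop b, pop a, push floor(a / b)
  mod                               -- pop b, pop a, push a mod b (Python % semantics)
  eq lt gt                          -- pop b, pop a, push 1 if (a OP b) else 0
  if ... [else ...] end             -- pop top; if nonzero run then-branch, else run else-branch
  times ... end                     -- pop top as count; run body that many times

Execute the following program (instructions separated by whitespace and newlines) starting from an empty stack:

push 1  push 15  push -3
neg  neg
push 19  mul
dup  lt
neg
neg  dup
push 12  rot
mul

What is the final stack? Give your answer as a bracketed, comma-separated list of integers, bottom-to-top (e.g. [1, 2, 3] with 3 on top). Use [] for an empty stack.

Answer: [1, 15, 0, 0]

Derivation:
After 'push 1': [1]
After 'push 15': [1, 15]
After 'push -3': [1, 15, -3]
After 'neg': [1, 15, 3]
After 'neg': [1, 15, -3]
After 'push 19': [1, 15, -3, 19]
After 'mul': [1, 15, -57]
After 'dup': [1, 15, -57, -57]
After 'lt': [1, 15, 0]
After 'neg': [1, 15, 0]
After 'neg': [1, 15, 0]
After 'dup': [1, 15, 0, 0]
After 'push 12': [1, 15, 0, 0, 12]
After 'rot': [1, 15, 0, 12, 0]
After 'mul': [1, 15, 0, 0]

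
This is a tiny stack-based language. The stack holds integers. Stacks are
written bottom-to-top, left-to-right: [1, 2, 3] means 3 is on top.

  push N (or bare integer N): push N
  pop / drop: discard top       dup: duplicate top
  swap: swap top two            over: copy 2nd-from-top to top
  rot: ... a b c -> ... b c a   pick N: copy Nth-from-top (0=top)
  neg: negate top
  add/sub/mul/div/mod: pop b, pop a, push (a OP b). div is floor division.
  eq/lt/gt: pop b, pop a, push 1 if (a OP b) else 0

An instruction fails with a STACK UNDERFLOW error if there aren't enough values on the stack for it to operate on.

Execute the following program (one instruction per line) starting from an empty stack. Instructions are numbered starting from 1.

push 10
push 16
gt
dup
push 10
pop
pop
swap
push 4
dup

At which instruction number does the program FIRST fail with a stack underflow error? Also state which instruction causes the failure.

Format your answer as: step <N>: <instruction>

Answer: step 8: swap

Derivation:
Step 1 ('push 10'): stack = [10], depth = 1
Step 2 ('push 16'): stack = [10, 16], depth = 2
Step 3 ('gt'): stack = [0], depth = 1
Step 4 ('dup'): stack = [0, 0], depth = 2
Step 5 ('push 10'): stack = [0, 0, 10], depth = 3
Step 6 ('pop'): stack = [0, 0], depth = 2
Step 7 ('pop'): stack = [0], depth = 1
Step 8 ('swap'): needs 2 value(s) but depth is 1 — STACK UNDERFLOW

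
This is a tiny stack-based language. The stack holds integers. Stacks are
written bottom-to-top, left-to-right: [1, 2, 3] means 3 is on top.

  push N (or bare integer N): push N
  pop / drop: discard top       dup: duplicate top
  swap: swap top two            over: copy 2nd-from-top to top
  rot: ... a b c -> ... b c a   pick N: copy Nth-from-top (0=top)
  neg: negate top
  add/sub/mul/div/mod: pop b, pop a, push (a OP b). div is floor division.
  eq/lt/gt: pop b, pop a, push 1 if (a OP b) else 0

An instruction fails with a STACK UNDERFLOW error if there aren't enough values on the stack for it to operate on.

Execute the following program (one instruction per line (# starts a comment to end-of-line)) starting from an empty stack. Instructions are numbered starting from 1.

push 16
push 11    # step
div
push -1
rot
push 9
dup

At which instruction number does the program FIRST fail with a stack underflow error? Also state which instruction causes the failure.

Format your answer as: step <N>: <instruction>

Answer: step 5: rot

Derivation:
Step 1 ('push 16'): stack = [16], depth = 1
Step 2 ('push 11'): stack = [16, 11], depth = 2
Step 3 ('div'): stack = [1], depth = 1
Step 4 ('push -1'): stack = [1, -1], depth = 2
Step 5 ('rot'): needs 3 value(s) but depth is 2 — STACK UNDERFLOW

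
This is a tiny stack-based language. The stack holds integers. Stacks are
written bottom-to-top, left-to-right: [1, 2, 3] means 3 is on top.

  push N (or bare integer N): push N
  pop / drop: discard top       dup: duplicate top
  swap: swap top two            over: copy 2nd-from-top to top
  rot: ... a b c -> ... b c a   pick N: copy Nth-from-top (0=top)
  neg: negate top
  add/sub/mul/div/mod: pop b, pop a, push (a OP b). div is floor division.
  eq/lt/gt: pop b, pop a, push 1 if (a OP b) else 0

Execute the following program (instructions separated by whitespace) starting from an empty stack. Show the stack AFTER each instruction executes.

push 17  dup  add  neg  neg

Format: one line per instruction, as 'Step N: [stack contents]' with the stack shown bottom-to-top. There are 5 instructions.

Step 1: [17]
Step 2: [17, 17]
Step 3: [34]
Step 4: [-34]
Step 5: [34]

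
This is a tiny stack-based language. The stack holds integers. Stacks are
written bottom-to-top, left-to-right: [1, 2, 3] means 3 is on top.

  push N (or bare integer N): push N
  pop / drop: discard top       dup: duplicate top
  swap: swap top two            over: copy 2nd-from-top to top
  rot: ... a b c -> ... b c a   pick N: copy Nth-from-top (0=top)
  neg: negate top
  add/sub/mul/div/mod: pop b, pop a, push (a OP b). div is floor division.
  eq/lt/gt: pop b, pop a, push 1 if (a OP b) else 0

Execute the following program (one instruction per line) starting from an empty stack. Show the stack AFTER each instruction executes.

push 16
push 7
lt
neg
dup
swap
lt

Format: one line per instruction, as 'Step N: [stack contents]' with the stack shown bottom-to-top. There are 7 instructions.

Step 1: [16]
Step 2: [16, 7]
Step 3: [0]
Step 4: [0]
Step 5: [0, 0]
Step 6: [0, 0]
Step 7: [0]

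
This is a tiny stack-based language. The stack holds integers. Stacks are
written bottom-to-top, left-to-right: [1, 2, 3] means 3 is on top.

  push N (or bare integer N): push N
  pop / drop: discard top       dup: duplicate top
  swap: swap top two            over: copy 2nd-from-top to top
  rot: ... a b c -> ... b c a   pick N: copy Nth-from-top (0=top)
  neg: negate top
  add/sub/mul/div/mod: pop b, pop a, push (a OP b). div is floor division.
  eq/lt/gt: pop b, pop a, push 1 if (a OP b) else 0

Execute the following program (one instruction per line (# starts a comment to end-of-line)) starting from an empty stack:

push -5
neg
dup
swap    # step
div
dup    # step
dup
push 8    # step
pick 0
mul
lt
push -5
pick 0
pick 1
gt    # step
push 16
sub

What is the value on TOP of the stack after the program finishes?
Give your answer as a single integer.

Answer: -16

Derivation:
After 'push -5': [-5]
After 'neg': [5]
After 'dup': [5, 5]
After 'swap': [5, 5]
After 'div': [1]
After 'dup': [1, 1]
After 'dup': [1, 1, 1]
After 'push 8': [1, 1, 1, 8]
After 'pick 0': [1, 1, 1, 8, 8]
After 'mul': [1, 1, 1, 64]
After 'lt': [1, 1, 1]
After 'push -5': [1, 1, 1, -5]
After 'pick 0': [1, 1, 1, -5, -5]
After 'pick 1': [1, 1, 1, -5, -5, -5]
After 'gt': [1, 1, 1, -5, 0]
After 'push 16': [1, 1, 1, -5, 0, 16]
After 'sub': [1, 1, 1, -5, -16]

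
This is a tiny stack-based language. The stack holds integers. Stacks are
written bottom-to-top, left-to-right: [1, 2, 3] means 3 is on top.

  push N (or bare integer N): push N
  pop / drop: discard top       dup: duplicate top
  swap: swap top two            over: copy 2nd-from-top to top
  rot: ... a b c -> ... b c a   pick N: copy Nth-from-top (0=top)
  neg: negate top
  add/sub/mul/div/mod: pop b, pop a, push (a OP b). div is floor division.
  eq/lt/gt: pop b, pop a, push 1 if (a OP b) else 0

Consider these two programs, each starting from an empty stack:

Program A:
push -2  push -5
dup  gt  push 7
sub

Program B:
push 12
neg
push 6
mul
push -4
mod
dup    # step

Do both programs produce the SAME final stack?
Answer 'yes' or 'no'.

Answer: no

Derivation:
Program A trace:
  After 'push -2': [-2]
  After 'push -5': [-2, -5]
  After 'dup': [-2, -5, -5]
  After 'gt': [-2, 0]
  After 'push 7': [-2, 0, 7]
  After 'sub': [-2, -7]
Program A final stack: [-2, -7]

Program B trace:
  After 'push 12': [12]
  After 'neg': [-12]
  After 'push 6': [-12, 6]
  After 'mul': [-72]
  After 'push -4': [-72, -4]
  After 'mod': [0]
  After 'dup': [0, 0]
Program B final stack: [0, 0]
Same: no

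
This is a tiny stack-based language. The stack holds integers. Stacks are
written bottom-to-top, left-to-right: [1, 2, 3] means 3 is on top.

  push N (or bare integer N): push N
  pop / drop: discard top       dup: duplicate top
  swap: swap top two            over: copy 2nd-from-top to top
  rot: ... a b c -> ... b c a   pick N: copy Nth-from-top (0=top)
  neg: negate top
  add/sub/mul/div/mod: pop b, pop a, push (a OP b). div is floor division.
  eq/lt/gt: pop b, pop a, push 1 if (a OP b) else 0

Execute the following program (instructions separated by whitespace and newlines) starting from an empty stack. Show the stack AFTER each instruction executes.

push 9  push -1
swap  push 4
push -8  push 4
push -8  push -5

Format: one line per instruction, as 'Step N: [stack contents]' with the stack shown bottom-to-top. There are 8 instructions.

Step 1: [9]
Step 2: [9, -1]
Step 3: [-1, 9]
Step 4: [-1, 9, 4]
Step 5: [-1, 9, 4, -8]
Step 6: [-1, 9, 4, -8, 4]
Step 7: [-1, 9, 4, -8, 4, -8]
Step 8: [-1, 9, 4, -8, 4, -8, -5]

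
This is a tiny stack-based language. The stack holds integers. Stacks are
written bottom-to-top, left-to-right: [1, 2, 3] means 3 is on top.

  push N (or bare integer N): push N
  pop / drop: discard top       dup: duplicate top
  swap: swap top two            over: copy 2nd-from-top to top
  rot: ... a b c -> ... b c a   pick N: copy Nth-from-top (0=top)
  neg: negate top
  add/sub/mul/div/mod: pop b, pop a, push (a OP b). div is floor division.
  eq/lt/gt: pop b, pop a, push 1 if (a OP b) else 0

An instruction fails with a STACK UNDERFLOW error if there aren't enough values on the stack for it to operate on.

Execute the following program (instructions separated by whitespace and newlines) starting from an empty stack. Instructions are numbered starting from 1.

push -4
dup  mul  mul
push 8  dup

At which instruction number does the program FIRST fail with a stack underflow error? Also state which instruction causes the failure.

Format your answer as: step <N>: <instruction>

Step 1 ('push -4'): stack = [-4], depth = 1
Step 2 ('dup'): stack = [-4, -4], depth = 2
Step 3 ('mul'): stack = [16], depth = 1
Step 4 ('mul'): needs 2 value(s) but depth is 1 — STACK UNDERFLOW

Answer: step 4: mul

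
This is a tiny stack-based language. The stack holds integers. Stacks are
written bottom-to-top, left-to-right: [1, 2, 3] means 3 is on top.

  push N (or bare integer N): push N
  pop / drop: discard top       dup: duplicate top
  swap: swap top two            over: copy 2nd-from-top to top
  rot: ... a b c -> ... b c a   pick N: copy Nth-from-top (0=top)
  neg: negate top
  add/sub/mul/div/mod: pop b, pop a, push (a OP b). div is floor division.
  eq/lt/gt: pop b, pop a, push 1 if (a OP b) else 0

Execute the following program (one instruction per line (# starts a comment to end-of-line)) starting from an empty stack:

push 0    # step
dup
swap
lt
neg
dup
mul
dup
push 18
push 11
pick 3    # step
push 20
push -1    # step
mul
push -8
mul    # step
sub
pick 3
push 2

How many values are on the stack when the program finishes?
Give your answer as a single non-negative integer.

Answer: 7

Derivation:
After 'push 0': stack = [0] (depth 1)
After 'dup': stack = [0, 0] (depth 2)
After 'swap': stack = [0, 0] (depth 2)
After 'lt': stack = [0] (depth 1)
After 'neg': stack = [0] (depth 1)
After 'dup': stack = [0, 0] (depth 2)
After 'mul': stack = [0] (depth 1)
After 'dup': stack = [0, 0] (depth 2)
After 'push 18': stack = [0, 0, 18] (depth 3)
After 'push 11': stack = [0, 0, 18, 11] (depth 4)
After 'pick 3': stack = [0, 0, 18, 11, 0] (depth 5)
After 'push 20': stack = [0, 0, 18, 11, 0, 20] (depth 6)
After 'push -1': stack = [0, 0, 18, 11, 0, 20, -1] (depth 7)
After 'mul': stack = [0, 0, 18, 11, 0, -20] (depth 6)
After 'push -8': stack = [0, 0, 18, 11, 0, -20, -8] (depth 7)
After 'mul': stack = [0, 0, 18, 11, 0, 160] (depth 6)
After 'sub': stack = [0, 0, 18, 11, -160] (depth 5)
After 'pick 3': stack = [0, 0, 18, 11, -160, 0] (depth 6)
After 'push 2': stack = [0, 0, 18, 11, -160, 0, 2] (depth 7)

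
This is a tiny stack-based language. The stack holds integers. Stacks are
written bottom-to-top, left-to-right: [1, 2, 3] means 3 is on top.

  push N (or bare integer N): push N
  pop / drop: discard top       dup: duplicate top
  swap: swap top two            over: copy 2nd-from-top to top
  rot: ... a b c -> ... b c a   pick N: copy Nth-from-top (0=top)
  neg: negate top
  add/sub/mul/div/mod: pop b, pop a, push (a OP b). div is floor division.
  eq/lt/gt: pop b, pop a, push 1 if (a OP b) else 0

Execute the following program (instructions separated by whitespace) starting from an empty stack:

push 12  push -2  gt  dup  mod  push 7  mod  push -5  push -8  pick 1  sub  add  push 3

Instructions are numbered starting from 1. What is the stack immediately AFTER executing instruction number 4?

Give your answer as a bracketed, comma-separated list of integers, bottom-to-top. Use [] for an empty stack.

Step 1 ('push 12'): [12]
Step 2 ('push -2'): [12, -2]
Step 3 ('gt'): [1]
Step 4 ('dup'): [1, 1]

Answer: [1, 1]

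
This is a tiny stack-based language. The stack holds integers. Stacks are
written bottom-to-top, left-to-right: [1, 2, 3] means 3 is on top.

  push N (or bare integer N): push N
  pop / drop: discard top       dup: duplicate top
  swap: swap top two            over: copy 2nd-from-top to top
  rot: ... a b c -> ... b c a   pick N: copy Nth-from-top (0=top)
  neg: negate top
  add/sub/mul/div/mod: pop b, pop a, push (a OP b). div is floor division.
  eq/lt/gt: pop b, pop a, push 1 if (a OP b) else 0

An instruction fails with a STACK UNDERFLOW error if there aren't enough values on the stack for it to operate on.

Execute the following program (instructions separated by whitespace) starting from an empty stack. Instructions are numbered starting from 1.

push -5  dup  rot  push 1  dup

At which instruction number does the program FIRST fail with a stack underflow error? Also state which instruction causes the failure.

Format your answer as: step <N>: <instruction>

Answer: step 3: rot

Derivation:
Step 1 ('push -5'): stack = [-5], depth = 1
Step 2 ('dup'): stack = [-5, -5], depth = 2
Step 3 ('rot'): needs 3 value(s) but depth is 2 — STACK UNDERFLOW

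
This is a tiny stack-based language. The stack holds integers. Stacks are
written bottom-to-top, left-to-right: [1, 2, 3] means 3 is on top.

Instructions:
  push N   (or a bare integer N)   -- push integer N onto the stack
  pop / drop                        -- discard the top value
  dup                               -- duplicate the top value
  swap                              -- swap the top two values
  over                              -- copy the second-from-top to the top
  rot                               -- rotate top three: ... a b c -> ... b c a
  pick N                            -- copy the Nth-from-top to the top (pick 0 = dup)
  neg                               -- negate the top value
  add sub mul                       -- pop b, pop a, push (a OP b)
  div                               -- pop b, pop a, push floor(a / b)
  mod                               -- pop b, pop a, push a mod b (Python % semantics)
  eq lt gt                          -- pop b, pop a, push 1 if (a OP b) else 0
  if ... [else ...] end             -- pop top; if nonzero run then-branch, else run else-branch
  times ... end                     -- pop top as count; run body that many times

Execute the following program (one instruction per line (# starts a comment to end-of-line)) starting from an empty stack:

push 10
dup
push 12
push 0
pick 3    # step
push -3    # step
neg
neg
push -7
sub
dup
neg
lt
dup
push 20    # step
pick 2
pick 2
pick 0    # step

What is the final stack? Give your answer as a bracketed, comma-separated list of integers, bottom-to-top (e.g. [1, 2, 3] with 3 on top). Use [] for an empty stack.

Answer: [10, 10, 12, 0, 10, 0, 0, 20, 0, 0, 0]

Derivation:
After 'push 10': [10]
After 'dup': [10, 10]
After 'push 12': [10, 10, 12]
After 'push 0': [10, 10, 12, 0]
After 'pick 3': [10, 10, 12, 0, 10]
After 'push -3': [10, 10, 12, 0, 10, -3]
After 'neg': [10, 10, 12, 0, 10, 3]
After 'neg': [10, 10, 12, 0, 10, -3]
After 'push -7': [10, 10, 12, 0, 10, -3, -7]
After 'sub': [10, 10, 12, 0, 10, 4]
After 'dup': [10, 10, 12, 0, 10, 4, 4]
After 'neg': [10, 10, 12, 0, 10, 4, -4]
After 'lt': [10, 10, 12, 0, 10, 0]
After 'dup': [10, 10, 12, 0, 10, 0, 0]
After 'push 20': [10, 10, 12, 0, 10, 0, 0, 20]
After 'pick 2': [10, 10, 12, 0, 10, 0, 0, 20, 0]
After 'pick 2': [10, 10, 12, 0, 10, 0, 0, 20, 0, 0]
After 'pick 0': [10, 10, 12, 0, 10, 0, 0, 20, 0, 0, 0]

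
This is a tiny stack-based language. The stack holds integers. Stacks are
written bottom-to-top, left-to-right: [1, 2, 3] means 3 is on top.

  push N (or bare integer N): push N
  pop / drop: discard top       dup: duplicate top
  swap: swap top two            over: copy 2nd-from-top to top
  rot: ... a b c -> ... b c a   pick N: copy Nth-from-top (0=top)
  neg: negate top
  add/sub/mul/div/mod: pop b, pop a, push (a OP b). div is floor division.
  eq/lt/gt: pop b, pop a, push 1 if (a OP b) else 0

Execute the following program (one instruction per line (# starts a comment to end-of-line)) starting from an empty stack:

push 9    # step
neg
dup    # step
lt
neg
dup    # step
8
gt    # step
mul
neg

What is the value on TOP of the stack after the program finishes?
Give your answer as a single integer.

After 'push 9': [9]
After 'neg': [-9]
After 'dup': [-9, -9]
After 'lt': [0]
After 'neg': [0]
After 'dup': [0, 0]
After 'push 8': [0, 0, 8]
After 'gt': [0, 0]
After 'mul': [0]
After 'neg': [0]

Answer: 0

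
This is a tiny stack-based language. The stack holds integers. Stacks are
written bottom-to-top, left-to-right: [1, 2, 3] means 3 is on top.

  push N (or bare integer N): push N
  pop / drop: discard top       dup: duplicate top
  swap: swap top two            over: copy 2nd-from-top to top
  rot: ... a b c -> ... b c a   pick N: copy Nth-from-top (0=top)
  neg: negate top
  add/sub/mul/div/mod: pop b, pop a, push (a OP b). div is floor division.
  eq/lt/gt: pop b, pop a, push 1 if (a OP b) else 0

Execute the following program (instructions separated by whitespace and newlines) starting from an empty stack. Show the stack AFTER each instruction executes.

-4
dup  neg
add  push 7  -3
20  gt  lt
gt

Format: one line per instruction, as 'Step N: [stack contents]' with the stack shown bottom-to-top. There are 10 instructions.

Step 1: [-4]
Step 2: [-4, -4]
Step 3: [-4, 4]
Step 4: [0]
Step 5: [0, 7]
Step 6: [0, 7, -3]
Step 7: [0, 7, -3, 20]
Step 8: [0, 7, 0]
Step 9: [0, 0]
Step 10: [0]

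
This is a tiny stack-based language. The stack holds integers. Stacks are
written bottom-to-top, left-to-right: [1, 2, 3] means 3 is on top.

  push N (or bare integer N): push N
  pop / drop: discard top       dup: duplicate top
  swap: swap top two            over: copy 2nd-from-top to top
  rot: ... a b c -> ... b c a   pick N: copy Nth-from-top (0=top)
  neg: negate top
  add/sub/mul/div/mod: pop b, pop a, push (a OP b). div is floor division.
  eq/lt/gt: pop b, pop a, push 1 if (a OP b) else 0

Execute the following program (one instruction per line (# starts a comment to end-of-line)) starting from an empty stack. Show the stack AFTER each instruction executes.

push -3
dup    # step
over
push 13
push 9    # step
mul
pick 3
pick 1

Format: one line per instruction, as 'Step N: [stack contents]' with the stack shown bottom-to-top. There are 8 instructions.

Step 1: [-3]
Step 2: [-3, -3]
Step 3: [-3, -3, -3]
Step 4: [-3, -3, -3, 13]
Step 5: [-3, -3, -3, 13, 9]
Step 6: [-3, -3, -3, 117]
Step 7: [-3, -3, -3, 117, -3]
Step 8: [-3, -3, -3, 117, -3, 117]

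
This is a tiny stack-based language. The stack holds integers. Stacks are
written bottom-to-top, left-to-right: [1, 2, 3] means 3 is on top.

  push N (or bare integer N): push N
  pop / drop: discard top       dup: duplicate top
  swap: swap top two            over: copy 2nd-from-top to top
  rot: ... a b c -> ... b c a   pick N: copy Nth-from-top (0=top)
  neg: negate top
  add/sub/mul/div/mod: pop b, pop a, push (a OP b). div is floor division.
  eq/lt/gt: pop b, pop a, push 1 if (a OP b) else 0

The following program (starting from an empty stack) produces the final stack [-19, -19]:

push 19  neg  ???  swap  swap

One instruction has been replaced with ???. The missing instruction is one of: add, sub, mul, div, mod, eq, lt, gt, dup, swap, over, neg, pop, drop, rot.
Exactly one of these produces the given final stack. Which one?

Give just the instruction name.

Stack before ???: [-19]
Stack after ???:  [-19, -19]
The instruction that transforms [-19] -> [-19, -19] is: dup

Answer: dup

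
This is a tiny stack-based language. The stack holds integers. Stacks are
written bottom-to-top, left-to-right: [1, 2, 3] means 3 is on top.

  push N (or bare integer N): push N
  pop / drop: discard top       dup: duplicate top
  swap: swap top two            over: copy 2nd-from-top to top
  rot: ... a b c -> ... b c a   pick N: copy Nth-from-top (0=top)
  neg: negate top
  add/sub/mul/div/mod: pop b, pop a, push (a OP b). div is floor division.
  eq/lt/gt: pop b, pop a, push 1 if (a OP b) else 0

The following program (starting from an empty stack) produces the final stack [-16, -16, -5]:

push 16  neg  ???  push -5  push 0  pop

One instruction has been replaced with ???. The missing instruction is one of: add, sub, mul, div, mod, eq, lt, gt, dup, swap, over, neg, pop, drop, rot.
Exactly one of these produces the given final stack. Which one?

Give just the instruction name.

Stack before ???: [-16]
Stack after ???:  [-16, -16]
The instruction that transforms [-16] -> [-16, -16] is: dup

Answer: dup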